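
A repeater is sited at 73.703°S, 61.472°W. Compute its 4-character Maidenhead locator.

FB96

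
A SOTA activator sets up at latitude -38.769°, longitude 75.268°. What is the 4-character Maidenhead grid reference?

MF71

Add 180° to longitude and 90° to latitude: 255.27, 51.23.
Field: lon ⌊255.27/20⌋ = 12 → M; lat ⌊51.23/10⌋ = 5 → F.
Square: lon ⌊15.27/2⌋ = 7; lat ⌊1.23/1⌋ = 1.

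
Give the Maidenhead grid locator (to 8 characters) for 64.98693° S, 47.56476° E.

LC35sa73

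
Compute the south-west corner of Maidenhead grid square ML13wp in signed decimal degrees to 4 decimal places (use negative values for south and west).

23.6250, 63.8333

Field M=12, L=11: +12·20° lon, +11·10° lat → SW at lon 60°, lat 20°.
Square 1, 3: +1·2° lon, +3·1° lat → SW at lon 62°, lat 23°.
Subsquare w=22, p=15: +22·0.0833333° lon, +15·0.0416667° lat → SW at lon 63.8333°, lat 23.625°.
latitude 23.6250, longitude 63.8333.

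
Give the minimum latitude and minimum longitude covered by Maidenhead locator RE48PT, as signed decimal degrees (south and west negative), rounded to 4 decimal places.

Field R=17, E=4: +17·20° lon, +4·10° lat → SW at lon 160°, lat -50°.
Square 4, 8: +4·2° lon, +8·1° lat → SW at lon 168°, lat -42°.
Subsquare p=15, t=19: +15·0.0833333° lon, +19·0.0416667° lat → SW at lon 169.25°, lat -41.2083°.
latitude -41.2083, longitude 169.2500.

-41.2083, 169.2500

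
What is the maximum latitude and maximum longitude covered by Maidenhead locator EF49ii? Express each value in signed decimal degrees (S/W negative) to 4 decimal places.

Field E=4, F=5: +4·20° lon, +5·10° lat → SW at lon -100°, lat -40°.
Square 4, 9: +4·2° lon, +9·1° lat → SW at lon -92°, lat -31°.
Subsquare i=8, i=8: +8·0.0833333° lon, +8·0.0416667° lat → SW at lon -91.3333°, lat -30.6667°.
Cell spans 0.0833333° lon × 0.0416667° lat. NE corner is SW corner plus one full cell.
latitude -30.6250, longitude -91.2500.

-30.6250, -91.2500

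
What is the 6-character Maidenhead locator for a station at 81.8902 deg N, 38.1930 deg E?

KR91cv

Add 180° to longitude and 90° to latitude: 218.1930, 171.8902.
Field: lon ⌊218.1930/20⌋ = 10 → K; lat ⌊171.8902/10⌋ = 17 → R.
Square: lon ⌊18.1930/2⌋ = 9; lat ⌊1.8902/1⌋ = 1.
Subsquare: lon ⌊0.1930/0.0833333⌋ = 2 → c; lat ⌊0.8902/0.0416667⌋ = 21 → v.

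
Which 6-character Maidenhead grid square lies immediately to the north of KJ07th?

Latitude subsquare h = 7; +1 → 8 = i.
The longitude characters are unchanged.

KJ07ti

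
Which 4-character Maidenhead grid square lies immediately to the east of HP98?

IP08

Longitude square 9; +1 → 10, wraps to 0, carry into field.
Longitude field H = 7; +1 → 8 = I.
The latitude characters are unchanged.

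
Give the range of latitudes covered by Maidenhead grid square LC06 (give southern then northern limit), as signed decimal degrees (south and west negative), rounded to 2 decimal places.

-64.00, -63.00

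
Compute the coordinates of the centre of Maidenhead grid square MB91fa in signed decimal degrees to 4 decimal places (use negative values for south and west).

-78.9792, 78.4583

Field M=12, B=1: +12·20° lon, +1·10° lat → SW at lon 60°, lat -80°.
Square 9, 1: +9·2° lon, +1·1° lat → SW at lon 78°, lat -79°.
Subsquare f=5, a=0: +5·0.0833333° lon, +0·0.0416667° lat → SW at lon 78.4167°, lat -79°.
Cell spans 0.0833333° lon × 0.0416667° lat. Centre is SW corner plus half of each.
latitude -78.9792, longitude 78.4583.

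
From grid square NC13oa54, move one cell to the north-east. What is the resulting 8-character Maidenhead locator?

NC13oa65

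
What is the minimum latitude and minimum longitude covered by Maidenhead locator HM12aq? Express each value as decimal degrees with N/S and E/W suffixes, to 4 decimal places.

Field H=7, M=12: +7·20° lon, +12·10° lat → SW at lon -40°, lat 30°.
Square 1, 2: +1·2° lon, +2·1° lat → SW at lon -38°, lat 32°.
Subsquare a=0, q=16: +0·0.0833333° lon, +16·0.0416667° lat → SW at lon -38°, lat 32.6667°.
latitude 32.6667° N, longitude 38.0000° W.

32.6667° N, 38.0000° W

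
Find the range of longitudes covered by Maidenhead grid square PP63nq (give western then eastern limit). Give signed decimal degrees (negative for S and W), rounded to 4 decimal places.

133.0833, 133.1667

Field P=15, P=15: +15·20° lon, +15·10° lat → SW at lon 120°, lat 60°.
Square 6, 3: +6·2° lon, +3·1° lat → SW at lon 132°, lat 63°.
Subsquare n=13, q=16: +13·0.0833333° lon, +16·0.0416667° lat → SW at lon 133.083°, lat 63.6667°.
Cell spans 0.0833333° lon × 0.0416667° lat.
west 133.0833, east 133.1667.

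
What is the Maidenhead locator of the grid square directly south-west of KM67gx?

Longitude subsquare g = 6; −1 → 5 = f.
Latitude subsquare x = 23; −1 → 22 = w.

KM67fw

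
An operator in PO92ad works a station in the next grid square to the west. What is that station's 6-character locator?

PO82xd

Longitude subsquare a = 0; −1 → -1, wraps to 23 = x, carry into square.
Longitude square 9; −1 → 8.
The latitude characters are unchanged.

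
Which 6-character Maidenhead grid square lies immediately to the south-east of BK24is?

Longitude subsquare i = 8; +1 → 9 = j.
Latitude subsquare s = 18; −1 → 17 = r.

BK24jr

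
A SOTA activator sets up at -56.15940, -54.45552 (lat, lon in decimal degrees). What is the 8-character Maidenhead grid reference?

Add 180° to longitude and 90° to latitude: 125.54448, 33.84060.
Field: 125.54448/20 → 6 → G, 33.84060/10 → 3 → D; chars GD.
Square: 5.54448/2 → 2, 3.84060/1 → 3; chars 23.
Subsquare: 1.54448/0.0833333 → 18 → s, 0.84060/0.0416667 → 20 → u; chars su.
Extended square: 0.04448/0.00833333 → 5, 0.00727/0.00416667 → 1; chars 51.

GD23su51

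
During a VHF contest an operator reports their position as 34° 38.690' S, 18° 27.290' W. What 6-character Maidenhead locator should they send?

IF05si

Add 180° to longitude and 90° to latitude: 161.5452, 55.3552.
Field: 161.5452/20 → 8 → I, 55.3552/10 → 5 → F; chars IF.
Square: 1.5452/2 → 0, 5.3552/1 → 5; chars 05.
Subsquare: 1.5452/0.0833333 → 18 → s, 0.3552/0.0416667 → 8 → i; chars si.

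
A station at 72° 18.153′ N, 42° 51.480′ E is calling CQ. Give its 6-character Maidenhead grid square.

LQ12kh

Offset from 180°W / 90°S: lon 222.8580°, lat 162.3025°.
Field: 222.8580/20 → 11 → L, 162.3025/10 → 16 → Q; chars LQ.
Square: 2.8580/2 → 1, 2.3025/1 → 2; chars 12.
Subsquare: 0.8580/0.0833333 → 10 → k, 0.3025/0.0416667 → 7 → h; chars kh.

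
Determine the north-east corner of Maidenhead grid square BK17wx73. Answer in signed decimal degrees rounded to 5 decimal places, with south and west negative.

Field B=1, K=10: +1·20° lon, +10·10° lat → SW at lon -160°, lat 10°.
Square 1, 7: +1·2° lon, +7·1° lat → SW at lon -158°, lat 17°.
Subsquare w=22, x=23: +22·0.0833333° lon, +23·0.0416667° lat → SW at lon -156.167°, lat 17.9583°.
Extended square 7, 3: +7·0.00833333° lon, +3·0.00416667° lat → SW at lon -156.108°, lat 17.9708°.
Cell spans 0.00833333° lon × 0.00416667° lat. NE corner is SW corner plus one full cell.
latitude 17.97500, longitude -156.10000.

17.97500, -156.10000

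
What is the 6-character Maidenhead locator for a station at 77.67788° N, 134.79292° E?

PQ77jq

Offset from 180°W / 90°S: lon 314.7929°, lat 167.6779°.
Field (20°×10°, letters A–R): lon ⌊314.7929/20⌋ = 15 → P; lat ⌊167.6779/10⌋ = 16 → Q.
Square (2°×1°, digits 0–9): lon ⌊14.7929/2⌋ = 7; lat ⌊7.6779/1⌋ = 7.
Subsquare (5′×2.5′, letters a–x): lon ⌊0.7929/0.0833333⌋ = 9 → j; lat ⌊0.6779/0.0416667⌋ = 16 → q.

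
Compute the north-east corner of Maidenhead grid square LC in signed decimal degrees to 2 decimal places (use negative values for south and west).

-60.00, 60.00

Field L=11, C=2: +11·20° lon, +2·10° lat → SW at lon 40°, lat -70°.
Cell spans 20° lon × 10° lat. NE corner is SW corner plus one full cell.
latitude -60.00, longitude 60.00.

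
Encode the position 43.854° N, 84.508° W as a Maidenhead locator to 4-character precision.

EN73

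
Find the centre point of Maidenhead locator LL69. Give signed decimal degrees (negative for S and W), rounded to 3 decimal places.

Field L=11, L=11: +11·20° lon, +11·10° lat → SW at lon 40°, lat 20°.
Square 6, 9: +6·2° lon, +9·1° lat → SW at lon 52°, lat 29°.
Cell spans 2° lon × 1° lat. Centre is SW corner plus half of each.
latitude 29.500, longitude 53.000.

29.500, 53.000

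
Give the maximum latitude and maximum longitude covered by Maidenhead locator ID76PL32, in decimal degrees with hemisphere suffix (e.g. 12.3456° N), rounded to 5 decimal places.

Field I=8, D=3: +8·20° lon, +3·10° lat → SW at lon -20°, lat -60°.
Square 7, 6: +7·2° lon, +6·1° lat → SW at lon -6°, lat -54°.
Subsquare p=15, l=11: +15·0.0833333° lon, +11·0.0416667° lat → SW at lon -4.75°, lat -53.5417°.
Extended square 3, 2: +3·0.00833333° lon, +2·0.00416667° lat → SW at lon -4.725°, lat -53.5333°.
Cell spans 0.00833333° lon × 0.00416667° lat. NE corner is SW corner plus one full cell.
latitude 53.52917° S, longitude 4.71667° W.

53.52917° S, 4.71667° W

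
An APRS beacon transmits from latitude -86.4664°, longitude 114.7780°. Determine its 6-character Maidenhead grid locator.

OA73jm

Shift to the Maidenhead origin (180°W, 90°S): lon 294.7780, lat 3.5336.
Field: lon ⌊294.7780/20⌋ = 14 → O; lat ⌊3.5336/10⌋ = 0 → A.
Square: lon ⌊14.7780/2⌋ = 7; lat ⌊3.5336/1⌋ = 3.
Subsquare: lon ⌊0.7780/0.0833333⌋ = 9 → j; lat ⌊0.5336/0.0416667⌋ = 12 → m.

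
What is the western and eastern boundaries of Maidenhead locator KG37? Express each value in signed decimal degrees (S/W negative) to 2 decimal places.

Field K=10, G=6: +10·20° lon, +6·10° lat → SW at lon 20°, lat -30°.
Square 3, 7: +3·2° lon, +7·1° lat → SW at lon 26°, lat -23°.
Cell spans 2° lon × 1° lat.
west 26.00, east 28.00.

26.00, 28.00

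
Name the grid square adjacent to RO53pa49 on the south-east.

RO53pa58

Longitude extended square 4; +1 → 5.
Latitude extended square 9; −1 → 8.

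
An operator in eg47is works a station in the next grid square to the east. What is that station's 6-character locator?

EG47js

Longitude subsquare i = 8; +1 → 9 = j.
The latitude characters are unchanged.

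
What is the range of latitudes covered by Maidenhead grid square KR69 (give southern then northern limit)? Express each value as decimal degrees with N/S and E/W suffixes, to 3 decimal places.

89.000° N, 90.000° N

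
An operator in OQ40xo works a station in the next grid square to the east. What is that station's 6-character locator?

OQ50ao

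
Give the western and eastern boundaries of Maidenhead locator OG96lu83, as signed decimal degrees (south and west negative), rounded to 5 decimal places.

Field O=14, G=6: +14·20° lon, +6·10° lat → SW at lon 100°, lat -30°.
Square 9, 6: +9·2° lon, +6·1° lat → SW at lon 118°, lat -24°.
Subsquare l=11, u=20: +11·0.0833333° lon, +20·0.0416667° lat → SW at lon 118.917°, lat -23.1667°.
Extended square 8, 3: +8·0.00833333° lon, +3·0.00416667° lat → SW at lon 118.983°, lat -23.1542°.
Cell spans 0.00833333° lon × 0.00416667° lat.
west 118.98333, east 118.99167.

118.98333, 118.99167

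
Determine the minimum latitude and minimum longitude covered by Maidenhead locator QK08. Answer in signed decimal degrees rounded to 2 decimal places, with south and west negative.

18.00, 140.00

Field Q=16, K=10: +16·20° lon, +10·10° lat → SW at lon 140°, lat 10°.
Square 0, 8: +0·2° lon, +8·1° lat → SW at lon 140°, lat 18°.
latitude 18.00, longitude 140.00.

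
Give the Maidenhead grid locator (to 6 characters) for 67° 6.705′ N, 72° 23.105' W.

FP37tc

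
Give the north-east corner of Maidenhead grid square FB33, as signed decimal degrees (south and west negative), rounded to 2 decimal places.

-76.00, -72.00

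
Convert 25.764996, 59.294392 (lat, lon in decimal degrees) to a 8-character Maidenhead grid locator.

Shift to the Maidenhead origin (180°W, 90°S): lon 239.29439, lat 115.76500.
Field: lon ⌊239.29439/20⌋ = 11 → L; lat ⌊115.76500/10⌋ = 11 → L.
Square: lon ⌊19.29439/2⌋ = 9; lat ⌊5.76500/1⌋ = 5.
Subsquare: lon ⌊1.29439/0.0833333⌋ = 15 → p; lat ⌊0.76500/0.0416667⌋ = 18 → s.
Extended square: lon ⌊0.04439/0.00833333⌋ = 5; lat ⌊0.01500/0.00416667⌋ = 3.

LL95ps53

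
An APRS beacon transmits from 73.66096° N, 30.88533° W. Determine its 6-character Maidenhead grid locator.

HQ43np

Shift to the Maidenhead origin (180°W, 90°S): lon 149.1147, lat 163.6610.
Field (20°×10°, letters A–R): lon ⌊149.1147/20⌋ = 7 → H; lat ⌊163.6610/10⌋ = 16 → Q.
Square (2°×1°, digits 0–9): lon ⌊9.1147/2⌋ = 4; lat ⌊3.6610/1⌋ = 3.
Subsquare (5′×2.5′, letters a–x): lon ⌊1.1147/0.0833333⌋ = 13 → n; lat ⌊0.6610/0.0416667⌋ = 15 → p.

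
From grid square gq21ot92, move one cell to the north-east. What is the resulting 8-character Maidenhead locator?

Longitude extended square 9; +1 → 10, wraps to 0, carry into subsquare.
Longitude subsquare o = 14; +1 → 15 = p.
Latitude extended square 2; +1 → 3.

GQ21pt03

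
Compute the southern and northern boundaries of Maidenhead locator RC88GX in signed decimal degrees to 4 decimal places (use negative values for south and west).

-61.0417, -61.0000

Field R=17, C=2: +17·20° lon, +2·10° lat → SW at lon 160°, lat -70°.
Square 8, 8: +8·2° lon, +8·1° lat → SW at lon 176°, lat -62°.
Subsquare g=6, x=23: +6·0.0833333° lon, +23·0.0416667° lat → SW at lon 176.5°, lat -61.0417°.
Cell spans 0.0833333° lon × 0.0416667° lat.
south -61.0417, north -61.0000.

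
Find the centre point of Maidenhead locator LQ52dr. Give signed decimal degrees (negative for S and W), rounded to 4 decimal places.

72.7292, 50.2917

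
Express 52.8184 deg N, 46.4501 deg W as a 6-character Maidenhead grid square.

GO62st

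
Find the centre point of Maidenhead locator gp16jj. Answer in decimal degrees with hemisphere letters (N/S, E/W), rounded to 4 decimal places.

Field G=6, P=15: +6·20° lon, +15·10° lat → SW at lon -60°, lat 60°.
Square 1, 6: +1·2° lon, +6·1° lat → SW at lon -58°, lat 66°.
Subsquare j=9, j=9: +9·0.0833333° lon, +9·0.0416667° lat → SW at lon -57.25°, lat 66.375°.
Cell spans 0.0833333° lon × 0.0416667° lat. Centre is SW corner plus half of each.
latitude 66.3958° N, longitude 57.2083° W.

66.3958° N, 57.2083° W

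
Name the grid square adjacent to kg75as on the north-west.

KG65xt

Longitude subsquare a = 0; −1 → -1, wraps to 23 = x, carry into square.
Longitude square 7; −1 → 6.
Latitude subsquare s = 18; +1 → 19 = t.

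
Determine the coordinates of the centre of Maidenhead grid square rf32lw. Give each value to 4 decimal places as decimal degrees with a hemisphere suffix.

37.0625° S, 166.9583° E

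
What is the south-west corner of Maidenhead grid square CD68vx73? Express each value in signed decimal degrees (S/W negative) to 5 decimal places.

-51.02917, -126.19167

Field C=2, D=3: +2·20° lon, +3·10° lat → SW at lon -140°, lat -60°.
Square 6, 8: +6·2° lon, +8·1° lat → SW at lon -128°, lat -52°.
Subsquare v=21, x=23: +21·0.0833333° lon, +23·0.0416667° lat → SW at lon -126.25°, lat -51.0417°.
Extended square 7, 3: +7·0.00833333° lon, +3·0.00416667° lat → SW at lon -126.192°, lat -51.0292°.
latitude -51.02917, longitude -126.19167.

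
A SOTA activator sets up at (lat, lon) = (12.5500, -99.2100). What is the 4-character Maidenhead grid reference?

EK02

Shift to the Maidenhead origin (180°W, 90°S): lon 80.79, lat 102.55.
Field (20°×10°, letters A–R): 80.79/20 → 4 → E, 102.55/10 → 10 → K; chars EK.
Square (2°×1°, digits 0–9): 0.79/2 → 0, 2.55/1 → 2; chars 02.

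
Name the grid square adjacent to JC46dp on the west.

Longitude subsquare d = 3; −1 → 2 = c.
The latitude characters are unchanged.

JC46cp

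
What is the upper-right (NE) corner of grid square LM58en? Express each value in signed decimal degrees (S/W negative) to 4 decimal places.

38.5833, 50.4167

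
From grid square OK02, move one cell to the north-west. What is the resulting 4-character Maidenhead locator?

NK93

Longitude square 0; −1 → -1, wraps to 9, carry into field.
Longitude field O = 14; −1 → 13 = N.
Latitude square 2; +1 → 3.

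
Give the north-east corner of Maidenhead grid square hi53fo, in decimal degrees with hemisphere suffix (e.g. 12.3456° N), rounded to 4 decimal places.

6.3750° S, 29.5000° W

Field H=7, I=8: +7·20° lon, +8·10° lat → SW at lon -40°, lat -10°.
Square 5, 3: +5·2° lon, +3·1° lat → SW at lon -30°, lat -7°.
Subsquare f=5, o=14: +5·0.0833333° lon, +14·0.0416667° lat → SW at lon -29.5833°, lat -6.41667°.
Cell spans 0.0833333° lon × 0.0416667° lat. NE corner is SW corner plus one full cell.
latitude 6.3750° S, longitude 29.5000° W.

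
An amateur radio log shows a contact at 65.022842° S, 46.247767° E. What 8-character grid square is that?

LC34cx94

Offset from 180°W / 90°S: lon 226.24777°, lat 24.97716°.
Field (20°×10°, letters A–R): 226.24777/20 → 11 → L, 24.97716/10 → 2 → C; chars LC.
Square (2°×1°, digits 0–9): 6.24777/2 → 3, 4.97716/1 → 4; chars 34.
Subsquare (5′×2.5′, letters a–x): 0.24777/0.0833333 → 2 → c, 0.97716/0.0416667 → 23 → x; chars cx.
Extended square (30″×15″, digits 0–9): 0.08110/0.00833333 → 9, 0.01882/0.00416667 → 4; chars 94.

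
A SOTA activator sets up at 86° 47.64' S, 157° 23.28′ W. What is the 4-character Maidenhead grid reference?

BA13

Offset from 180°W / 90°S: lon 22.61°, lat 3.21°.
Field: 22.61/20 → 1 → B, 3.21/10 → 0 → A; chars BA.
Square: 2.61/2 → 1, 3.21/1 → 3; chars 13.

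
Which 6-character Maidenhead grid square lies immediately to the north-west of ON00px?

Longitude subsquare p = 15; −1 → 14 = o.
Latitude subsquare x = 23; +1 → 24, wraps to 0 = a, carry into square.
Latitude square 0; +1 → 1.

ON01oa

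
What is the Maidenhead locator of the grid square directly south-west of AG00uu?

AG00tt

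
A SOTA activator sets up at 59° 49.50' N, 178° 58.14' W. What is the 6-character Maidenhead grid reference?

Add 180° to longitude and 90° to latitude: 1.0310, 149.8250.
Field: lon ⌊1.0310/20⌋ = 0 → A; lat ⌊149.8250/10⌋ = 14 → O.
Square: lon ⌊1.0310/2⌋ = 0; lat ⌊9.8250/1⌋ = 9.
Subsquare: lon ⌊1.0310/0.0833333⌋ = 12 → m; lat ⌊0.8250/0.0416667⌋ = 19 → t.

AO09mt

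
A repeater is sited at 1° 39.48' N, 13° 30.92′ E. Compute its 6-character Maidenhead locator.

JJ61sp

Offset from 180°W / 90°S: lon 193.5153°, lat 91.6580°.
Field: 193.5153/20 → 9 → J, 91.6580/10 → 9 → J; chars JJ.
Square: 13.5153/2 → 6, 1.6580/1 → 1; chars 61.
Subsquare: 1.5153/0.0833333 → 18 → s, 0.6580/0.0416667 → 15 → p; chars sp.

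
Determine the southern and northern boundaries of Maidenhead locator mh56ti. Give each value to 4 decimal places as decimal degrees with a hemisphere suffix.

13.6667° S, 13.6250° S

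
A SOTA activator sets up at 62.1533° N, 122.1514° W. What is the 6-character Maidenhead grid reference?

CP82wd

Add 180° to longitude and 90° to latitude: 57.8486, 152.1533.
Field: 57.8486/20 → 2 → C, 152.1533/10 → 15 → P; chars CP.
Square: 17.8486/2 → 8, 2.1533/1 → 2; chars 82.
Subsquare: 1.8486/0.0833333 → 22 → w, 0.1533/0.0416667 → 3 → d; chars wd.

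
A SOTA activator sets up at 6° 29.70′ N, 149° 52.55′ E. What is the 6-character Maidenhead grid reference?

QJ46wl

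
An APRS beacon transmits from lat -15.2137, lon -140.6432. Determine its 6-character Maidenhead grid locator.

BH94qs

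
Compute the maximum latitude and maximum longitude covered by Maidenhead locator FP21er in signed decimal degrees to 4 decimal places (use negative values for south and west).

61.7500, -75.5833

Field F=5, P=15: +5·20° lon, +15·10° lat → SW at lon -80°, lat 60°.
Square 2, 1: +2·2° lon, +1·1° lat → SW at lon -76°, lat 61°.
Subsquare e=4, r=17: +4·0.0833333° lon, +17·0.0416667° lat → SW at lon -75.6667°, lat 61.7083°.
Cell spans 0.0833333° lon × 0.0416667° lat. NE corner is SW corner plus one full cell.
latitude 61.7500, longitude -75.5833.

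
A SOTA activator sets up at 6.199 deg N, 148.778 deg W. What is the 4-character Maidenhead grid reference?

BJ56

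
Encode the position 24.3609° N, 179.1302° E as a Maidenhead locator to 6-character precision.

RL94ni

Shift to the Maidenhead origin (180°W, 90°S): lon 359.1302, lat 114.3609.
Field: lon ⌊359.1302/20⌋ = 17 → R; lat ⌊114.3609/10⌋ = 11 → L.
Square: lon ⌊19.1302/2⌋ = 9; lat ⌊4.3609/1⌋ = 4.
Subsquare: lon ⌊1.1302/0.0833333⌋ = 13 → n; lat ⌊0.3609/0.0416667⌋ = 8 → i.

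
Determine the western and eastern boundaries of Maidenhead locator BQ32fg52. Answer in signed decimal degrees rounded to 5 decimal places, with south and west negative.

-153.54167, -153.53333

Field B=1, Q=16: +1·20° lon, +16·10° lat → SW at lon -160°, lat 70°.
Square 3, 2: +3·2° lon, +2·1° lat → SW at lon -154°, lat 72°.
Subsquare f=5, g=6: +5·0.0833333° lon, +6·0.0416667° lat → SW at lon -153.583°, lat 72.25°.
Extended square 5, 2: +5·0.00833333° lon, +2·0.00416667° lat → SW at lon -153.542°, lat 72.2583°.
Cell spans 0.00833333° lon × 0.00416667° lat.
west -153.54167, east -153.53333.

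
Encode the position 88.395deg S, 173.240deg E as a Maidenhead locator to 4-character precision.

Add 180° to longitude and 90° to latitude: 353.24, 1.61.
Field (20°×10°, letters A–R): lon ⌊353.24/20⌋ = 17 → R; lat ⌊1.61/10⌋ = 0 → A.
Square (2°×1°, digits 0–9): lon ⌊13.24/2⌋ = 6; lat ⌊1.61/1⌋ = 1.

RA61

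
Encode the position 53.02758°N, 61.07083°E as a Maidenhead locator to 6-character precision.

Offset from 180°W / 90°S: lon 241.0708°, lat 143.0276°.
Field: lon ⌊241.0708/20⌋ = 12 → M; lat ⌊143.0276/10⌋ = 14 → O.
Square: lon ⌊1.0708/2⌋ = 0; lat ⌊3.0276/1⌋ = 3.
Subsquare: lon ⌊1.0708/0.0833333⌋ = 12 → m; lat ⌊0.0276/0.0416667⌋ = 0 → a.

MO03ma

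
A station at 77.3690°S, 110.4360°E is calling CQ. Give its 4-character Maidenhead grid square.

OB52

Offset from 180°W / 90°S: lon 290.44°, lat 12.63°.
Field: lon ⌊290.44/20⌋ = 14 → O; lat ⌊12.63/10⌋ = 1 → B.
Square: lon ⌊10.44/2⌋ = 5; lat ⌊2.63/1⌋ = 2.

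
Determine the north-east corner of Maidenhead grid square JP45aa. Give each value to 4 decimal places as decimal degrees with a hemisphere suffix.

65.0417° N, 8.0833° E

Field J=9, P=15: +9·20° lon, +15·10° lat → SW at lon 0°, lat 60°.
Square 4, 5: +4·2° lon, +5·1° lat → SW at lon 8°, lat 65°.
Subsquare a=0, a=0: +0·0.0833333° lon, +0·0.0416667° lat → SW at lon 8°, lat 65°.
Cell spans 0.0833333° lon × 0.0416667° lat. NE corner is SW corner plus one full cell.
latitude 65.0417° N, longitude 8.0833° E.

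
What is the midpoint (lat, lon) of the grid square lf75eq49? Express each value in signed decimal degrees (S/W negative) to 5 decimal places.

-34.29375, 54.37083

Field L=11, F=5: +11·20° lon, +5·10° lat → SW at lon 40°, lat -40°.
Square 7, 5: +7·2° lon, +5·1° lat → SW at lon 54°, lat -35°.
Subsquare e=4, q=16: +4·0.0833333° lon, +16·0.0416667° lat → SW at lon 54.3333°, lat -34.3333°.
Extended square 4, 9: +4·0.00833333° lon, +9·0.00416667° lat → SW at lon 54.3667°, lat -34.2958°.
Cell spans 0.00833333° lon × 0.00416667° lat. Centre is SW corner plus half of each.
latitude -34.29375, longitude 54.37083.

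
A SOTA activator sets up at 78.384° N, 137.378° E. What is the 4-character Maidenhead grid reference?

Add 180° to longitude and 90° to latitude: 317.38, 168.38.
Field: 317.38/20 → 15 → P, 168.38/10 → 16 → Q; chars PQ.
Square: 17.38/2 → 8, 8.38/1 → 8; chars 88.

PQ88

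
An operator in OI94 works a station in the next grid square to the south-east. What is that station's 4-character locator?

PI03

Longitude square 9; +1 → 10, wraps to 0, carry into field.
Longitude field O = 14; +1 → 15 = P.
Latitude square 4; −1 → 3.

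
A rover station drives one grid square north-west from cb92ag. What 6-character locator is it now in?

Longitude subsquare a = 0; −1 → -1, wraps to 23 = x, carry into square.
Longitude square 9; −1 → 8.
Latitude subsquare g = 6; +1 → 7 = h.

CB82xh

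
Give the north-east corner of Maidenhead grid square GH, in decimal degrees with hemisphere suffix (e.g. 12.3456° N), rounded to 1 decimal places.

10.0° S, 40.0° W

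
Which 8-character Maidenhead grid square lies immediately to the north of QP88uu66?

QP88uu67

Latitude extended square 6; +1 → 7.
The longitude characters are unchanged.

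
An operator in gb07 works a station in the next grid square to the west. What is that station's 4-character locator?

FB97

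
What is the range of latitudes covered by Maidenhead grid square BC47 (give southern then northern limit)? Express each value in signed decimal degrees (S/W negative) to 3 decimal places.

-63.000, -62.000

Field B=1, C=2: +1·20° lon, +2·10° lat → SW at lon -160°, lat -70°.
Square 4, 7: +4·2° lon, +7·1° lat → SW at lon -152°, lat -63°.
Cell spans 2° lon × 1° lat.
south -63.000, north -62.000.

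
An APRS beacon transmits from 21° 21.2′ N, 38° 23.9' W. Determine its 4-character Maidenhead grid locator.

Offset from 180°W / 90°S: lon 141.60°, lat 111.35°.
Field: lon ⌊141.60/20⌋ = 7 → H; lat ⌊111.35/10⌋ = 11 → L.
Square: lon ⌊1.60/2⌋ = 0; lat ⌊1.35/1⌋ = 1.

HL01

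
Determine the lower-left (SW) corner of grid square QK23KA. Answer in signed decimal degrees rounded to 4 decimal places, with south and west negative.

Field Q=16, K=10: +16·20° lon, +10·10° lat → SW at lon 140°, lat 10°.
Square 2, 3: +2·2° lon, +3·1° lat → SW at lon 144°, lat 13°.
Subsquare k=10, a=0: +10·0.0833333° lon, +0·0.0416667° lat → SW at lon 144.833°, lat 13°.
latitude 13.0000, longitude 144.8333.

13.0000, 144.8333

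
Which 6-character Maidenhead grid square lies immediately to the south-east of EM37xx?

EM47aw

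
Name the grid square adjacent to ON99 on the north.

OO90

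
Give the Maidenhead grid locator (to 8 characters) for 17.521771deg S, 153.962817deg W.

Offset from 180°W / 90°S: lon 26.03718°, lat 72.47823°.
Field: lon ⌊26.03718/20⌋ = 1 → B; lat ⌊72.47823/10⌋ = 7 → H.
Square: lon ⌊6.03718/2⌋ = 3; lat ⌊2.47823/1⌋ = 2.
Subsquare: lon ⌊0.03718/0.0833333⌋ = 0 → a; lat ⌊0.47823/0.0416667⌋ = 11 → l.
Extended square: lon ⌊0.03718/0.00833333⌋ = 4; lat ⌊0.01990/0.00416667⌋ = 4.

BH32al44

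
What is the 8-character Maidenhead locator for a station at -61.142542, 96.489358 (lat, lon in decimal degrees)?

NC88fu85

Offset from 180°W / 90°S: lon 276.48936°, lat 28.85746°.
Field: lon ⌊276.48936/20⌋ = 13 → N; lat ⌊28.85746/10⌋ = 2 → C.
Square: lon ⌊16.48936/2⌋ = 8; lat ⌊8.85746/1⌋ = 8.
Subsquare: lon ⌊0.48936/0.0833333⌋ = 5 → f; lat ⌊0.85746/0.0416667⌋ = 20 → u.
Extended square: lon ⌊0.07269/0.00833333⌋ = 8; lat ⌊0.02412/0.00416667⌋ = 5.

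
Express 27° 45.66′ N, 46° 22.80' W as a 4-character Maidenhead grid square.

GL67

Offset from 180°W / 90°S: lon 133.62°, lat 117.76°.
Field (20°×10°, letters A–R): 133.62/20 → 6 → G, 117.76/10 → 11 → L; chars GL.
Square (2°×1°, digits 0–9): 13.62/2 → 6, 7.76/1 → 7; chars 67.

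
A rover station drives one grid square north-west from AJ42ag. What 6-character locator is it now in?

Longitude subsquare a = 0; −1 → -1, wraps to 23 = x, carry into square.
Longitude square 4; −1 → 3.
Latitude subsquare g = 6; +1 → 7 = h.

AJ32xh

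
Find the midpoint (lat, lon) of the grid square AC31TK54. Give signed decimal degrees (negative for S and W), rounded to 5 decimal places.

Field A=0, C=2: +0·20° lon, +2·10° lat → SW at lon -180°, lat -70°.
Square 3, 1: +3·2° lon, +1·1° lat → SW at lon -174°, lat -69°.
Subsquare t=19, k=10: +19·0.0833333° lon, +10·0.0416667° lat → SW at lon -172.417°, lat -68.5833°.
Extended square 5, 4: +5·0.00833333° lon, +4·0.00416667° lat → SW at lon -172.375°, lat -68.5667°.
Cell spans 0.00833333° lon × 0.00416667° lat. Centre is SW corner plus half of each.
latitude -68.56458, longitude -172.37083.

-68.56458, -172.37083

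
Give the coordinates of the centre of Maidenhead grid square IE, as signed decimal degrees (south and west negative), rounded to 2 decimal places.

-45.00, -10.00

Field I=8, E=4: +8·20° lon, +4·10° lat → SW at lon -20°, lat -50°.
Cell spans 20° lon × 10° lat. Centre is SW corner plus half of each.
latitude -45.00, longitude -10.00.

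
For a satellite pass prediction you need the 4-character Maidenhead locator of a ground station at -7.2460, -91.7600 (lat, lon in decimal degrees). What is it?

EI42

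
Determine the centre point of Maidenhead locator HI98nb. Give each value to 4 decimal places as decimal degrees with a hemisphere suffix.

1.9375° S, 20.8750° W

Field H=7, I=8: +7·20° lon, +8·10° lat → SW at lon -40°, lat -10°.
Square 9, 8: +9·2° lon, +8·1° lat → SW at lon -22°, lat -2°.
Subsquare n=13, b=1: +13·0.0833333° lon, +1·0.0416667° lat → SW at lon -20.9167°, lat -1.95833°.
Cell spans 0.0833333° lon × 0.0416667° lat. Centre is SW corner plus half of each.
latitude 1.9375° S, longitude 20.8750° W.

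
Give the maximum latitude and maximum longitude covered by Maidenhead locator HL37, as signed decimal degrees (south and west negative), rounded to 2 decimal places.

28.00, -32.00

Field H=7, L=11: +7·20° lon, +11·10° lat → SW at lon -40°, lat 20°.
Square 3, 7: +3·2° lon, +7·1° lat → SW at lon -34°, lat 27°.
Cell spans 2° lon × 1° lat. NE corner is SW corner plus one full cell.
latitude 28.00, longitude -32.00.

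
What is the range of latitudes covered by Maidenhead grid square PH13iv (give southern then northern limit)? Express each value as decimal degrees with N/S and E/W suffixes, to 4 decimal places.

Field P=15, H=7: +15·20° lon, +7·10° lat → SW at lon 120°, lat -20°.
Square 1, 3: +1·2° lon, +3·1° lat → SW at lon 122°, lat -17°.
Subsquare i=8, v=21: +8·0.0833333° lon, +21·0.0416667° lat → SW at lon 122.667°, lat -16.125°.
Cell spans 0.0833333° lon × 0.0416667° lat.
south 16.1250° S, north 16.0833° S.

16.1250° S, 16.0833° S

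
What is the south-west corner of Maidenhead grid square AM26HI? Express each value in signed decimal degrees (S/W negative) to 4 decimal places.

36.3333, -175.4167

Field A=0, M=12: +0·20° lon, +12·10° lat → SW at lon -180°, lat 30°.
Square 2, 6: +2·2° lon, +6·1° lat → SW at lon -176°, lat 36°.
Subsquare h=7, i=8: +7·0.0833333° lon, +8·0.0416667° lat → SW at lon -175.417°, lat 36.3333°.
latitude 36.3333, longitude -175.4167.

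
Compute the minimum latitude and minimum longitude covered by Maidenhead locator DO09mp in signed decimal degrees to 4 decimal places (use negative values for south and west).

Field D=3, O=14: +3·20° lon, +14·10° lat → SW at lon -120°, lat 50°.
Square 0, 9: +0·2° lon, +9·1° lat → SW at lon -120°, lat 59°.
Subsquare m=12, p=15: +12·0.0833333° lon, +15·0.0416667° lat → SW at lon -119°, lat 59.625°.
latitude 59.6250, longitude -119.0000.

59.6250, -119.0000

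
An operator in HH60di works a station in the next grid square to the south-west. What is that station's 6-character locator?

HH60ch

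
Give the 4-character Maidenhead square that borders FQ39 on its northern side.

FR30

Latitude square 9; +1 → 10, wraps to 0, carry into field.
Latitude field Q = 16; +1 → 17 = R.
The longitude characters are unchanged.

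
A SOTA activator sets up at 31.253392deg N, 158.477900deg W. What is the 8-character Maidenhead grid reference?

BM01sg20

Add 180° to longitude and 90° to latitude: 21.52210, 121.25339.
Field: 21.52210/20 → 1 → B, 121.25339/10 → 12 → M; chars BM.
Square: 1.52210/2 → 0, 1.25339/1 → 1; chars 01.
Subsquare: 1.52210/0.0833333 → 18 → s, 0.25339/0.0416667 → 6 → g; chars sg.
Extended square: 0.02210/0.00833333 → 2, 0.00339/0.00416667 → 0; chars 20.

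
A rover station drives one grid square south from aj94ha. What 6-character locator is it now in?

AJ93hx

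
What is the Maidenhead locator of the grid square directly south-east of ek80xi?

EK90ah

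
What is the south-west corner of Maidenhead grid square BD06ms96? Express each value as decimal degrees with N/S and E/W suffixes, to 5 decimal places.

Field B=1, D=3: +1·20° lon, +3·10° lat → SW at lon -160°, lat -60°.
Square 0, 6: +0·2° lon, +6·1° lat → SW at lon -160°, lat -54°.
Subsquare m=12, s=18: +12·0.0833333° lon, +18·0.0416667° lat → SW at lon -159°, lat -53.25°.
Extended square 9, 6: +9·0.00833333° lon, +6·0.00416667° lat → SW at lon -158.925°, lat -53.225°.
latitude 53.22500° S, longitude 158.92500° W.

53.22500° S, 158.92500° W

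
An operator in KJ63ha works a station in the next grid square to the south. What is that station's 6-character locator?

Latitude subsquare a = 0; −1 → -1, wraps to 23 = x, carry into square.
Latitude square 3; −1 → 2.
The longitude characters are unchanged.

KJ62hx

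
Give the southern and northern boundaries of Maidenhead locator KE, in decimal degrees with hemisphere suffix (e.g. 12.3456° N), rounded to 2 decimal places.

Field K=10, E=4: +10·20° lon, +4·10° lat → SW at lon 20°, lat -50°.
Cell spans 20° lon × 10° lat.
south 50.00° S, north 40.00° S.

50.00° S, 40.00° S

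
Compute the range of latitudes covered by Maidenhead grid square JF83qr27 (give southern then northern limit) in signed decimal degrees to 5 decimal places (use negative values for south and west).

-36.26250, -36.25833

Field J=9, F=5: +9·20° lon, +5·10° lat → SW at lon 0°, lat -40°.
Square 8, 3: +8·2° lon, +3·1° lat → SW at lon 16°, lat -37°.
Subsquare q=16, r=17: +16·0.0833333° lon, +17·0.0416667° lat → SW at lon 17.3333°, lat -36.2917°.
Extended square 2, 7: +2·0.00833333° lon, +7·0.00416667° lat → SW at lon 17.35°, lat -36.2625°.
Cell spans 0.00833333° lon × 0.00416667° lat.
south -36.26250, north -36.25833.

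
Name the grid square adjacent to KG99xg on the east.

LG09ag

Longitude subsquare x = 23; +1 → 24, wraps to 0 = a, carry into square.
Longitude square 9; +1 → 10, wraps to 0, carry into field.
Longitude field K = 10; +1 → 11 = L.
The latitude characters are unchanged.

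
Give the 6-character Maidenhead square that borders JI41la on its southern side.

Latitude subsquare a = 0; −1 → -1, wraps to 23 = x, carry into square.
Latitude square 1; −1 → 0.
The longitude characters are unchanged.

JI40lx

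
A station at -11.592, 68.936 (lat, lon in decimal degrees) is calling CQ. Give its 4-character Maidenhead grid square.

MH48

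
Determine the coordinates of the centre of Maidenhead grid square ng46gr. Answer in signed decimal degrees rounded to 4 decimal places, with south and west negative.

Field N=13, G=6: +13·20° lon, +6·10° lat → SW at lon 80°, lat -30°.
Square 4, 6: +4·2° lon, +6·1° lat → SW at lon 88°, lat -24°.
Subsquare g=6, r=17: +6·0.0833333° lon, +17·0.0416667° lat → SW at lon 88.5°, lat -23.2917°.
Cell spans 0.0833333° lon × 0.0416667° lat. Centre is SW corner plus half of each.
latitude -23.2708, longitude 88.5417.

-23.2708, 88.5417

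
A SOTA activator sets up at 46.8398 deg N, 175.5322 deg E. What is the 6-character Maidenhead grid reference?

Add 180° to longitude and 90° to latitude: 355.5322, 136.8398.
Field: lon ⌊355.5322/20⌋ = 17 → R; lat ⌊136.8398/10⌋ = 13 → N.
Square: lon ⌊15.5322/2⌋ = 7; lat ⌊6.8398/1⌋ = 6.
Subsquare: lon ⌊1.5322/0.0833333⌋ = 18 → s; lat ⌊0.8398/0.0416667⌋ = 20 → u.

RN76su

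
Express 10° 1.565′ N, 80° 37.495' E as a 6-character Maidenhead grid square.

NK00ha

Offset from 180°W / 90°S: lon 260.6249°, lat 100.0261°.
Field (20°×10°, letters A–R): 260.6249/20 → 13 → N, 100.0261/10 → 10 → K; chars NK.
Square (2°×1°, digits 0–9): 0.6249/2 → 0, 0.0261/1 → 0; chars 00.
Subsquare (5′×2.5′, letters a–x): 0.6249/0.0833333 → 7 → h, 0.0261/0.0416667 → 0 → a; chars ha.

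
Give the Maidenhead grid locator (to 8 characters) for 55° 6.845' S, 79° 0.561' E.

Shift to the Maidenhead origin (180°W, 90°S): lon 259.00935, lat 34.88592.
Field: 259.00935/20 → 12 → M, 34.88592/10 → 3 → D; chars MD.
Square: 19.00935/2 → 9, 4.88592/1 → 4; chars 94.
Subsquare: 1.00935/0.0833333 → 12 → m, 0.88592/0.0416667 → 21 → v; chars mv.
Extended square: 0.00935/0.00833333 → 1, 0.01092/0.00416667 → 2; chars 12.

MD94mv12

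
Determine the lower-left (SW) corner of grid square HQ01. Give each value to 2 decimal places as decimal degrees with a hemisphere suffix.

Field H=7, Q=16: +7·20° lon, +16·10° lat → SW at lon -40°, lat 70°.
Square 0, 1: +0·2° lon, +1·1° lat → SW at lon -40°, lat 71°.
latitude 71.00° N, longitude 40.00° W.

71.00° N, 40.00° W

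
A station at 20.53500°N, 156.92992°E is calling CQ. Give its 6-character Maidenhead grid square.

QL80lm

Shift to the Maidenhead origin (180°W, 90°S): lon 336.9299, lat 110.5350.
Field: 336.9299/20 → 16 → Q, 110.5350/10 → 11 → L; chars QL.
Square: 16.9299/2 → 8, 0.5350/1 → 0; chars 80.
Subsquare: 0.9299/0.0833333 → 11 → l, 0.5350/0.0416667 → 12 → m; chars lm.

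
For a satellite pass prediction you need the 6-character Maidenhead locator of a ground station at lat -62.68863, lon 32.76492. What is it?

Offset from 180°W / 90°S: lon 212.7649°, lat 27.3114°.
Field: lon ⌊212.7649/20⌋ = 10 → K; lat ⌊27.3114/10⌋ = 2 → C.
Square: lon ⌊12.7649/2⌋ = 6; lat ⌊7.3114/1⌋ = 7.
Subsquare: lon ⌊0.7649/0.0833333⌋ = 9 → j; lat ⌊0.3114/0.0416667⌋ = 7 → h.

KC67jh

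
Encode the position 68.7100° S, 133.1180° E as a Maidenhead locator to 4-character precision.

PC61

Add 180° to longitude and 90° to latitude: 313.12, 21.29.
Field (20°×10°, letters A–R): lon ⌊313.12/20⌋ = 15 → P; lat ⌊21.29/10⌋ = 2 → C.
Square (2°×1°, digits 0–9): lon ⌊13.12/2⌋ = 6; lat ⌊1.29/1⌋ = 1.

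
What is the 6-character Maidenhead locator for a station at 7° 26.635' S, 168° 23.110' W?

AI52tn

Add 180° to longitude and 90° to latitude: 11.6148, 82.5561.
Field: lon ⌊11.6148/20⌋ = 0 → A; lat ⌊82.5561/10⌋ = 8 → I.
Square: lon ⌊11.6148/2⌋ = 5; lat ⌊2.5561/1⌋ = 2.
Subsquare: lon ⌊1.6148/0.0833333⌋ = 19 → t; lat ⌊0.5561/0.0416667⌋ = 13 → n.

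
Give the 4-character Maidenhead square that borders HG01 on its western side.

GG91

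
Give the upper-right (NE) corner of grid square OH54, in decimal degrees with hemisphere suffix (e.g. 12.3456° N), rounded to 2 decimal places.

Field O=14, H=7: +14·20° lon, +7·10° lat → SW at lon 100°, lat -20°.
Square 5, 4: +5·2° lon, +4·1° lat → SW at lon 110°, lat -16°.
Cell spans 2° lon × 1° lat. NE corner is SW corner plus one full cell.
latitude 15.00° S, longitude 112.00° E.

15.00° S, 112.00° E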